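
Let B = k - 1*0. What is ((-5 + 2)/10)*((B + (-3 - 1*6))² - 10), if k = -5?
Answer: -279/5 ≈ -55.800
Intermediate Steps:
B = -5 (B = -5 - 1*0 = -5 + 0 = -5)
((-5 + 2)/10)*((B + (-3 - 1*6))² - 10) = ((-5 + 2)/10)*((-5 + (-3 - 1*6))² - 10) = (-3*⅒)*((-5 + (-3 - 6))² - 10) = -3*((-5 - 9)² - 10)/10 = -3*((-14)² - 10)/10 = -3*(196 - 10)/10 = -3/10*186 = -279/5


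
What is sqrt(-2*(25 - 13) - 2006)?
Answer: I*sqrt(2030) ≈ 45.056*I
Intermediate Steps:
sqrt(-2*(25 - 13) - 2006) = sqrt(-2*12 - 2006) = sqrt(-24 - 2006) = sqrt(-2030) = I*sqrt(2030)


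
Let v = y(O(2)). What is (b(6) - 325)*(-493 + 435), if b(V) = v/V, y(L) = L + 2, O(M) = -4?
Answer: 56608/3 ≈ 18869.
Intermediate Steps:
y(L) = 2 + L
v = -2 (v = 2 - 4 = -2)
b(V) = -2/V
(b(6) - 325)*(-493 + 435) = (-2/6 - 325)*(-493 + 435) = (-2*⅙ - 325)*(-58) = (-⅓ - 325)*(-58) = -976/3*(-58) = 56608/3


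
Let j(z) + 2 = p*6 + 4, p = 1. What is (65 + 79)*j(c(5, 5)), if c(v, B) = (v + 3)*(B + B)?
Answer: 1152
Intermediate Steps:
c(v, B) = 2*B*(3 + v) (c(v, B) = (3 + v)*(2*B) = 2*B*(3 + v))
j(z) = 8 (j(z) = -2 + (1*6 + 4) = -2 + (6 + 4) = -2 + 10 = 8)
(65 + 79)*j(c(5, 5)) = (65 + 79)*8 = 144*8 = 1152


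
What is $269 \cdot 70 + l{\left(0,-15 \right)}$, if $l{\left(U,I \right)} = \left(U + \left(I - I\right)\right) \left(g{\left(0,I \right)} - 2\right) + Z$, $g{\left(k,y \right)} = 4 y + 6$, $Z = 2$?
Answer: $18832$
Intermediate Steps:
$g{\left(k,y \right)} = 6 + 4 y$
$l{\left(U,I \right)} = 2 + U \left(4 + 4 I\right)$ ($l{\left(U,I \right)} = \left(U + \left(I - I\right)\right) \left(\left(6 + 4 I\right) - 2\right) + 2 = \left(U + 0\right) \left(4 + 4 I\right) + 2 = U \left(4 + 4 I\right) + 2 = 2 + U \left(4 + 4 I\right)$)
$269 \cdot 70 + l{\left(0,-15 \right)} = 269 \cdot 70 + \left(2 + 4 \cdot 0 + 4 \left(-15\right) 0\right) = 18830 + \left(2 + 0 + 0\right) = 18830 + 2 = 18832$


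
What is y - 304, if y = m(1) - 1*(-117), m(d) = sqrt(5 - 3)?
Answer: -187 + sqrt(2) ≈ -185.59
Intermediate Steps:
m(d) = sqrt(2)
y = 117 + sqrt(2) (y = sqrt(2) - 1*(-117) = sqrt(2) + 117 = 117 + sqrt(2) ≈ 118.41)
y - 304 = (117 + sqrt(2)) - 304 = -187 + sqrt(2)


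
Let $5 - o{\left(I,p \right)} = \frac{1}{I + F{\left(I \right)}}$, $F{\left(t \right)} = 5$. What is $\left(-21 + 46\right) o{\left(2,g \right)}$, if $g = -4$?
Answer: $\frac{850}{7} \approx 121.43$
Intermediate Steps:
$o{\left(I,p \right)} = 5 - \frac{1}{5 + I}$ ($o{\left(I,p \right)} = 5 - \frac{1}{I + 5} = 5 - \frac{1}{5 + I}$)
$\left(-21 + 46\right) o{\left(2,g \right)} = \left(-21 + 46\right) \frac{24 + 5 \cdot 2}{5 + 2} = 25 \frac{24 + 10}{7} = 25 \cdot \frac{1}{7} \cdot 34 = 25 \cdot \frac{34}{7} = \frac{850}{7}$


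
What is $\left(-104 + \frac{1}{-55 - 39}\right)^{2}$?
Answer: $\frac{95589729}{8836} \approx 10818.0$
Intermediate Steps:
$\left(-104 + \frac{1}{-55 - 39}\right)^{2} = \left(-104 + \frac{1}{-94}\right)^{2} = \left(-104 - \frac{1}{94}\right)^{2} = \left(- \frac{9777}{94}\right)^{2} = \frac{95589729}{8836}$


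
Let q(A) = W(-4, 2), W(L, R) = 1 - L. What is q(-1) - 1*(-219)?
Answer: 224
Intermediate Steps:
q(A) = 5 (q(A) = 1 - 1*(-4) = 1 + 4 = 5)
q(-1) - 1*(-219) = 5 - 1*(-219) = 5 + 219 = 224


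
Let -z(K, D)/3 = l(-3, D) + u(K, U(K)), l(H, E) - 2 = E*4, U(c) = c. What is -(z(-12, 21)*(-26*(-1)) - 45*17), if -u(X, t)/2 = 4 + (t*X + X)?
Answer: -13743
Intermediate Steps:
u(X, t) = -8 - 2*X - 2*X*t (u(X, t) = -2*(4 + (t*X + X)) = -2*(4 + (X*t + X)) = -2*(4 + (X + X*t)) = -2*(4 + X + X*t) = -8 - 2*X - 2*X*t)
l(H, E) = 2 + 4*E (l(H, E) = 2 + E*4 = 2 + 4*E)
z(K, D) = 18 - 12*D + 6*K + 6*K**2 (z(K, D) = -3*((2 + 4*D) + (-8 - 2*K - 2*K*K)) = -3*((2 + 4*D) + (-8 - 2*K - 2*K**2)) = -3*(-6 - 2*K - 2*K**2 + 4*D) = 18 - 12*D + 6*K + 6*K**2)
-(z(-12, 21)*(-26*(-1)) - 45*17) = -((18 - 12*21 + 6*(-12) + 6*(-12)**2)*(-26*(-1)) - 45*17) = -((18 - 252 - 72 + 6*144)*26 - 765) = -((18 - 252 - 72 + 864)*26 - 765) = -(558*26 - 765) = -(14508 - 765) = -1*13743 = -13743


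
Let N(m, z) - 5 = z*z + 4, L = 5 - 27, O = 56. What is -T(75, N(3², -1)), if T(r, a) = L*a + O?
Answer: 164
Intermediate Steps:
L = -22
N(m, z) = 9 + z² (N(m, z) = 5 + (z*z + 4) = 5 + (z² + 4) = 5 + (4 + z²) = 9 + z²)
T(r, a) = 56 - 22*a (T(r, a) = -22*a + 56 = 56 - 22*a)
-T(75, N(3², -1)) = -(56 - 22*(9 + (-1)²)) = -(56 - 22*(9 + 1)) = -(56 - 22*10) = -(56 - 220) = -1*(-164) = 164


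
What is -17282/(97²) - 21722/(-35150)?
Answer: -201540001/165363175 ≈ -1.2188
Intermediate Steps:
-17282/(97²) - 21722/(-35150) = -17282/9409 - 21722*(-1/35150) = -17282*1/9409 + 10861/17575 = -17282/9409 + 10861/17575 = -201540001/165363175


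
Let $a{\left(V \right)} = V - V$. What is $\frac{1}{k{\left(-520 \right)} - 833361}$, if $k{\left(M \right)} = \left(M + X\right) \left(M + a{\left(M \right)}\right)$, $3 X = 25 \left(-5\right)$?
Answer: $- \frac{3}{1623883} \approx -1.8474 \cdot 10^{-6}$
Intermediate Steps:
$a{\left(V \right)} = 0$
$X = - \frac{125}{3}$ ($X = \frac{25 \left(-5\right)}{3} = \frac{1}{3} \left(-125\right) = - \frac{125}{3} \approx -41.667$)
$k{\left(M \right)} = M \left(- \frac{125}{3} + M\right)$ ($k{\left(M \right)} = \left(M - \frac{125}{3}\right) \left(M + 0\right) = \left(- \frac{125}{3} + M\right) M = M \left(- \frac{125}{3} + M\right)$)
$\frac{1}{k{\left(-520 \right)} - 833361} = \frac{1}{\frac{1}{3} \left(-520\right) \left(-125 + 3 \left(-520\right)\right) - 833361} = \frac{1}{\frac{1}{3} \left(-520\right) \left(-125 - 1560\right) - 833361} = \frac{1}{\frac{1}{3} \left(-520\right) \left(-1685\right) - 833361} = \frac{1}{\frac{876200}{3} - 833361} = \frac{1}{- \frac{1623883}{3}} = - \frac{3}{1623883}$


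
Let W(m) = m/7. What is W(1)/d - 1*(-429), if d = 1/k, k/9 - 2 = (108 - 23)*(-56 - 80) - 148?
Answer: -102351/7 ≈ -14622.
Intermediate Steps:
W(m) = m/7 (W(m) = m*(⅐) = m/7)
k = -105354 (k = 18 + 9*((108 - 23)*(-56 - 80) - 148) = 18 + 9*(85*(-136) - 148) = 18 + 9*(-11560 - 148) = 18 + 9*(-11708) = 18 - 105372 = -105354)
d = -1/105354 (d = 1/(-105354) = -1/105354 ≈ -9.4918e-6)
W(1)/d - 1*(-429) = ((⅐)*1)/(-1/105354) - 1*(-429) = (⅐)*(-105354) + 429 = -105354/7 + 429 = -102351/7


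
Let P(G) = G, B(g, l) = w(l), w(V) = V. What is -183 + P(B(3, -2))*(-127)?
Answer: 71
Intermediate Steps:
B(g, l) = l
-183 + P(B(3, -2))*(-127) = -183 - 2*(-127) = -183 + 254 = 71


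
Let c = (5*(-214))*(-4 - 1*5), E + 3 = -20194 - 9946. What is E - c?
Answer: -39773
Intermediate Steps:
E = -30143 (E = -3 + (-20194 - 9946) = -3 - 30140 = -30143)
c = 9630 (c = -1070*(-4 - 5) = -1070*(-9) = 9630)
E - c = -30143 - 1*9630 = -30143 - 9630 = -39773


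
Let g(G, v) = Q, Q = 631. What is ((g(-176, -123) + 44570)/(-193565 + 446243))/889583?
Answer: 15067/74926017758 ≈ 2.0109e-7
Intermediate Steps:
g(G, v) = 631
((g(-176, -123) + 44570)/(-193565 + 446243))/889583 = ((631 + 44570)/(-193565 + 446243))/889583 = (45201/252678)*(1/889583) = (45201*(1/252678))*(1/889583) = (15067/84226)*(1/889583) = 15067/74926017758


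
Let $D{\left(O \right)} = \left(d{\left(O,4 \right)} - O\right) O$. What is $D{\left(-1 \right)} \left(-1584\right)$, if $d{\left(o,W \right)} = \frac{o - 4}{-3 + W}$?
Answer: $-6336$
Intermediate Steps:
$d{\left(o,W \right)} = \frac{-4 + o}{-3 + W}$
$D{\left(O \right)} = - 4 O$ ($D{\left(O \right)} = \left(\frac{-4 + O}{-3 + 4} - O\right) O = \left(\frac{-4 + O}{1} - O\right) O = \left(1 \left(-4 + O\right) - O\right) O = \left(\left(-4 + O\right) - O\right) O = - 4 O$)
$D{\left(-1 \right)} \left(-1584\right) = \left(-4\right) \left(-1\right) \left(-1584\right) = 4 \left(-1584\right) = -6336$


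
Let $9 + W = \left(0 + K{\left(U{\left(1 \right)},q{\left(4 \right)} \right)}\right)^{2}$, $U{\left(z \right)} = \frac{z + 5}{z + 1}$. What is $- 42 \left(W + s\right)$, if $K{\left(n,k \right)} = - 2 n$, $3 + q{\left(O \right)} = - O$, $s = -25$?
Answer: $-84$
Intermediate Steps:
$U{\left(z \right)} = \frac{5 + z}{1 + z}$
$q{\left(O \right)} = -3 - O$
$W = 27$ ($W = -9 + \left(0 - 2 \frac{5 + 1}{1 + 1}\right)^{2} = -9 + \left(0 - 2 \cdot \frac{1}{2} \cdot 6\right)^{2} = -9 + \left(0 - 6\right)^{2} = -9 + \left(-6\right)^{2} = -9 + 36 = 27$)
$- 42 \left(W + s\right) = - 42 \left(27 - 25\right) = \left(-42\right) 2 = -84$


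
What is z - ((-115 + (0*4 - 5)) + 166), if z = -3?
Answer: -49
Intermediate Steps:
z - ((-115 + (0*4 - 5)) + 166) = -3 - ((-115 + (0*4 - 5)) + 166) = -3 - ((-115 + (0 - 5)) + 166) = -3 - ((-115 - 5) + 166) = -3 - (-120 + 166) = -3 - 1*46 = -3 - 46 = -49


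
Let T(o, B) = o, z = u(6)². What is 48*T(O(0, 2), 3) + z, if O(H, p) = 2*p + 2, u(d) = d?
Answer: 324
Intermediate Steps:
O(H, p) = 2 + 2*p
z = 36 (z = 6² = 36)
48*T(O(0, 2), 3) + z = 48*(2 + 2*2) + 36 = 48*(2 + 4) + 36 = 48*6 + 36 = 288 + 36 = 324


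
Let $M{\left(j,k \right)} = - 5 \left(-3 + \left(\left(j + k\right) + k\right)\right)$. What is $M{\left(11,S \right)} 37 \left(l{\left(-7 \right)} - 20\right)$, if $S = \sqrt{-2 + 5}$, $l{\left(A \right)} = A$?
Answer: $39960 + 9990 \sqrt{3} \approx 57263.0$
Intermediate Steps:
$S = \sqrt{3} \approx 1.732$
$M{\left(j,k \right)} = 15 - 10 k - 5 j$ ($M{\left(j,k \right)} = - 5 \left(-3 + \left(j + 2 k\right)\right) = - 5 \left(-3 + j + 2 k\right) = 15 - 10 k - 5 j$)
$M{\left(11,S \right)} 37 \left(l{\left(-7 \right)} - 20\right) = \left(15 - 10 \sqrt{3} - 55\right) 37 \left(-7 - 20\right) = \left(15 - 10 \sqrt{3} - 55\right) 37 \left(-27\right) = \left(-40 - 10 \sqrt{3}\right) 37 \left(-27\right) = \left(-1480 - 370 \sqrt{3}\right) \left(-27\right) = 39960 + 9990 \sqrt{3}$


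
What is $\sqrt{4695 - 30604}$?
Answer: $i \sqrt{25909} \approx 160.96 i$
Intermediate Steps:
$\sqrt{4695 - 30604} = \sqrt{-25909} = i \sqrt{25909}$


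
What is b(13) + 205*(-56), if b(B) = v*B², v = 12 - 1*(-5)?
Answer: -8607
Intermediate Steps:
v = 17 (v = 12 + 5 = 17)
b(B) = 17*B²
b(13) + 205*(-56) = 17*13² + 205*(-56) = 17*169 - 11480 = 2873 - 11480 = -8607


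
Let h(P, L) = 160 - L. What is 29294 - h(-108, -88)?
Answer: 29046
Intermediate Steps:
29294 - h(-108, -88) = 29294 - (160 - 1*(-88)) = 29294 - (160 + 88) = 29294 - 1*248 = 29294 - 248 = 29046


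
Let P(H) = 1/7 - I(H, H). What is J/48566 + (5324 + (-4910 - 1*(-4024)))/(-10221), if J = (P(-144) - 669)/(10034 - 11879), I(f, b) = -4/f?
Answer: -33403180741327/76931000468280 ≈ -0.43420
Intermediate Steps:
P(H) = 1/7 + 4/H (P(H) = 1/7 - (-4)/H = 1/7 + 4/H)
J = 168559/464940 (J = ((1/7)*(28 - 144)/(-144) - 669)/(10034 - 11879) = ((1/7)*(-1/144)*(-116) - 669)/(-1845) = (29/252 - 669)*(-1/1845) = -168559/252*(-1/1845) = 168559/464940 ≈ 0.36254)
J/48566 + (5324 + (-4910 - 1*(-4024)))/(-10221) = (168559/464940)/48566 + (5324 + (-4910 - 1*(-4024)))/(-10221) = (168559/464940)*(1/48566) + (5324 + (-4910 + 4024))*(-1/10221) = 168559/22580276040 + (5324 - 886)*(-1/10221) = 168559/22580276040 + 4438*(-1/10221) = 168559/22580276040 - 4438/10221 = -33403180741327/76931000468280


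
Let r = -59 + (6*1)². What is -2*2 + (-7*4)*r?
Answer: 640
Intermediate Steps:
r = -23 (r = -59 + 6² = -59 + 36 = -23)
-2*2 + (-7*4)*r = -2*2 - 7*4*(-23) = -4 - 28*(-23) = -4 + 644 = 640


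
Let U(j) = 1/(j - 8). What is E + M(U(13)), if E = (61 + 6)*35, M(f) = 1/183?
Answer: 429136/183 ≈ 2345.0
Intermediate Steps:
U(j) = 1/(-8 + j)
M(f) = 1/183
E = 2345 (E = 67*35 = 2345)
E + M(U(13)) = 2345 + 1/183 = 429136/183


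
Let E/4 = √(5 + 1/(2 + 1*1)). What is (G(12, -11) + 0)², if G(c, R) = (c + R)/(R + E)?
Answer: 9/(33 - 16*√3)² ≈ 0.32195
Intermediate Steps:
E = 16*√3/3 (E = 4*√(5 + 1/(2 + 1*1)) = 4*√(5 + 1/(2 + 1)) = 4*√(5 + 1/3) = 4*√(5 + ⅓) = 4*√(16/3) = 4*(4*√3/3) = 16*√3/3 ≈ 9.2376)
G(c, R) = (R + c)/(R + 16*√3/3) (G(c, R) = (c + R)/(R + 16*√3/3) = (R + c)/(R + 16*√3/3))
(G(12, -11) + 0)² = (3*(-11 + 12)/(3*(-11) + 16*√3) + 0)² = (3*1/(-33 + 16*√3) + 0)² = (3/(-33 + 16*√3) + 0)² = (3/(-33 + 16*√3))² = 9/(-33 + 16*√3)²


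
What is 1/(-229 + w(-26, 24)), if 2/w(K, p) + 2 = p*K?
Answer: -313/71678 ≈ -0.0043667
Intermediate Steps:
w(K, p) = 2/(-2 + K*p) (w(K, p) = 2/(-2 + p*K) = 2/(-2 + K*p))
1/(-229 + w(-26, 24)) = 1/(-229 + 2/(-2 - 26*24)) = 1/(-229 + 2/(-2 - 624)) = 1/(-229 + 2/(-626)) = 1/(-229 + 2*(-1/626)) = 1/(-229 - 1/313) = 1/(-71678/313) = -313/71678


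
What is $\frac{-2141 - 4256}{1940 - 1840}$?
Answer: $- \frac{6397}{100} \approx -63.97$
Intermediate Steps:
$\frac{-2141 - 4256}{1940 - 1840} = - \frac{6397}{100}$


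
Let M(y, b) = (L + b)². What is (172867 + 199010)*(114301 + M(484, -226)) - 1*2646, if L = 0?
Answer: 61499899983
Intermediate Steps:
M(y, b) = b² (M(y, b) = (0 + b)² = b²)
(172867 + 199010)*(114301 + M(484, -226)) - 1*2646 = (172867 + 199010)*(114301 + (-226)²) - 1*2646 = 371877*(114301 + 51076) - 2646 = 371877*165377 - 2646 = 61499902629 - 2646 = 61499899983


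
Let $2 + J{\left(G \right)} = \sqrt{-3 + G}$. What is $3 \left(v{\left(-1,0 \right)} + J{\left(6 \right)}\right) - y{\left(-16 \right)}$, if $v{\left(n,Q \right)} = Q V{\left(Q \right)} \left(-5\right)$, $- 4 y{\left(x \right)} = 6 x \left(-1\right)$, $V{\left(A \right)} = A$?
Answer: $18 + 3 \sqrt{3} \approx 23.196$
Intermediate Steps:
$J{\left(G \right)} = -2 + \sqrt{-3 + G}$
$y{\left(x \right)} = \frac{3 x}{2}$ ($y{\left(x \right)} = - \frac{6 x \left(-1\right)}{4} = - \frac{\left(-6\right) x}{4} = \frac{3 x}{2}$)
$v{\left(n,Q \right)} = - 5 Q^{2}$ ($v{\left(n,Q \right)} = Q Q \left(-5\right) = Q^{2} \left(-5\right) = - 5 Q^{2}$)
$3 \left(v{\left(-1,0 \right)} + J{\left(6 \right)}\right) - y{\left(-16 \right)} = 3 \left(- 5 \cdot 0^{2} - \left(2 - \sqrt{-3 + 6}\right)\right) - \frac{3}{2} \left(-16\right) = 3 \left(\left(-5\right) 0 - \left(2 - \sqrt{3}\right)\right) - -24 = 3 \left(0 - \left(2 - \sqrt{3}\right)\right) + 24 = 3 \left(-2 + \sqrt{3}\right) + 24 = \left(-6 + 3 \sqrt{3}\right) + 24 = 18 + 3 \sqrt{3}$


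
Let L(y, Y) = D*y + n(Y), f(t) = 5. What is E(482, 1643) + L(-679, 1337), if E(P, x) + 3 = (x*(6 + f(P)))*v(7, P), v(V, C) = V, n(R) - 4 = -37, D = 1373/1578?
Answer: 198645283/1578 ≈ 1.2588e+5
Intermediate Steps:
D = 1373/1578 (D = 1373*(1/1578) = 1373/1578 ≈ 0.87009)
n(R) = -33 (n(R) = 4 - 37 = -33)
E(P, x) = -3 + 77*x (E(P, x) = -3 + (x*(6 + 5))*7 = -3 + (x*11)*7 = -3 + (11*x)*7 = -3 + 77*x)
L(y, Y) = -33 + 1373*y/1578 (L(y, Y) = 1373*y/1578 - 33 = -33 + 1373*y/1578)
E(482, 1643) + L(-679, 1337) = (-3 + 77*1643) + (-33 + (1373/1578)*(-679)) = (-3 + 126511) + (-33 - 932267/1578) = 126508 - 984341/1578 = 198645283/1578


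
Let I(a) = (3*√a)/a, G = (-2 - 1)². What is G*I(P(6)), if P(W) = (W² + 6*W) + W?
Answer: 9*√78/26 ≈ 3.0571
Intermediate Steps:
P(W) = W² + 7*W
G = 9 (G = (-3)² = 9)
I(a) = 3/√a
G*I(P(6)) = 9*(3/√(6*(7 + 6))) = 9*(3/√(6*13)) = 9*(3/√78) = 9*(3*(√78/78)) = 9*(√78/26) = 9*√78/26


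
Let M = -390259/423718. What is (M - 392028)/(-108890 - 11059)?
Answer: 166109710363/50824550382 ≈ 3.2683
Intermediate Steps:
M = -390259/423718 (M = -390259*1/423718 = -390259/423718 ≈ -0.92103)
(M - 392028)/(-108890 - 11059) = (-390259/423718 - 392028)/(-108890 - 11059) = -166109710363/423718/(-119949) = -166109710363/423718*(-1/119949) = 166109710363/50824550382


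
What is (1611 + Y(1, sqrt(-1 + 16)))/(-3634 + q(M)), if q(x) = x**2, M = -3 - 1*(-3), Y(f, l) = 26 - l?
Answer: -1637/3634 + sqrt(15)/3634 ≈ -0.44940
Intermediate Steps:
M = 0 (M = -3 + 3 = 0)
(1611 + Y(1, sqrt(-1 + 16)))/(-3634 + q(M)) = (1611 + (26 - sqrt(-1 + 16)))/(-3634 + 0**2) = (1611 + (26 - sqrt(15)))/(-3634 + 0) = (1637 - sqrt(15))/(-3634) = (1637 - sqrt(15))*(-1/3634) = -1637/3634 + sqrt(15)/3634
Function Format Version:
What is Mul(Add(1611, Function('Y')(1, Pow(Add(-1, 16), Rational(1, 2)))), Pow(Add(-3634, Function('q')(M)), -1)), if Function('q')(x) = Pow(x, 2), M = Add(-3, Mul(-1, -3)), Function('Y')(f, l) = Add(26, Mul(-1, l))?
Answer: Add(Rational(-1637, 3634), Mul(Rational(1, 3634), Pow(15, Rational(1, 2)))) ≈ -0.44940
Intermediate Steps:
M = 0 (M = Add(-3, 3) = 0)
Mul(Add(1611, Function('Y')(1, Pow(Add(-1, 16), Rational(1, 2)))), Pow(Add(-3634, Function('q')(M)), -1)) = Mul(Add(1611, Add(26, Mul(-1, Pow(Add(-1, 16), Rational(1, 2))))), Pow(Add(-3634, Pow(0, 2)), -1)) = Mul(Add(1611, Add(26, Mul(-1, Pow(15, Rational(1, 2))))), Pow(Add(-3634, 0), -1)) = Mul(Add(1637, Mul(-1, Pow(15, Rational(1, 2)))), Pow(-3634, -1)) = Mul(Add(1637, Mul(-1, Pow(15, Rational(1, 2)))), Rational(-1, 3634)) = Add(Rational(-1637, 3634), Mul(Rational(1, 3634), Pow(15, Rational(1, 2))))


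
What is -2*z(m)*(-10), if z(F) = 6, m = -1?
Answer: 120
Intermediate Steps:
-2*z(m)*(-10) = -2*6*(-10) = -12*(-10) = 120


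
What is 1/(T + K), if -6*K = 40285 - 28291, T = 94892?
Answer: 1/92893 ≈ 1.0765e-5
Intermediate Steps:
K = -1999 (K = -(40285 - 28291)/6 = -⅙*11994 = -1999)
1/(T + K) = 1/(94892 - 1999) = 1/92893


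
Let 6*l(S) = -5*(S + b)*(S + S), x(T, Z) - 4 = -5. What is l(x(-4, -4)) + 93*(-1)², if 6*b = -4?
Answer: 812/9 ≈ 90.222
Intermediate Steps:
b = -⅔ (b = (⅙)*(-4) = -⅔ ≈ -0.66667)
x(T, Z) = -1 (x(T, Z) = 4 - 5 = -1)
l(S) = -5*S*(-⅔ + S)/3 (l(S) = (-5*(S - ⅔)*(S + S))/6 = (-5*(-⅔ + S)*2*S)/6 = (-10*S*(-⅔ + S))/6 = -5*S*(-⅔ + S)/3)
l(x(-4, -4)) + 93*(-1)² = (5/9)*(-1)*(2 - 3*(-1)) + 93*(-1)² = (5/9)*(-1)*(2 + 3) + 93*1 = (5/9)*(-1)*5 + 93 = -25/9 + 93 = 812/9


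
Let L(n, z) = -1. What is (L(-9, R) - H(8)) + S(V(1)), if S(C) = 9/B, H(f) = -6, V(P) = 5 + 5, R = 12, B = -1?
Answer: -4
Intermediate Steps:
V(P) = 10
S(C) = -9 (S(C) = 9/(-1) = 9*(-1) = -9)
(L(-9, R) - H(8)) + S(V(1)) = (-1 - 1*(-6)) - 9 = (-1 + 6) - 9 = 5 - 9 = -4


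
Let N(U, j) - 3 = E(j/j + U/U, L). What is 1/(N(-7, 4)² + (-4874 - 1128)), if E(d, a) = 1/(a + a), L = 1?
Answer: -4/23959 ≈ -0.00016695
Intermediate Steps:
E(d, a) = 1/(2*a)
N(U, j) = 7/2 (N(U, j) = 3 + (½)/1 = 3 + (½)*1 = 3 + ½ = 7/2)
1/(N(-7, 4)² + (-4874 - 1128)) = 1/((7/2)² + (-4874 - 1128)) = 1/(49/4 - 6002) = 1/(-23959/4) = -4/23959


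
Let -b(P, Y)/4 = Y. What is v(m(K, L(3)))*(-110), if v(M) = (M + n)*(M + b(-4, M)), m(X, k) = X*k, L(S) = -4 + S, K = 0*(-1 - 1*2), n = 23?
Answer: 0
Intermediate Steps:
b(P, Y) = -4*Y
K = 0 (K = 0*(-1 - 2) = 0*(-3) = 0)
v(M) = -3*M*(23 + M) (v(M) = (M + 23)*(M - 4*M) = (23 + M)*(-3*M) = -3*M*(23 + M))
v(m(K, L(3)))*(-110) = (3*(0*(-4 + 3))*(-23 - 0*(-4 + 3)))*(-110) = (3*(0*(-1))*(-23 - 0*(-1)))*(-110) = (3*0*(-23 - 1*0))*(-110) = (3*0*(-23 + 0))*(-110) = (3*0*(-23))*(-110) = 0*(-110) = 0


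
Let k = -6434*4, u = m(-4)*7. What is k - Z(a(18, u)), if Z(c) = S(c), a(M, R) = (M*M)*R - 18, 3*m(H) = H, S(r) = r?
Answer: -22694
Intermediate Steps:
m(H) = H/3
u = -28/3 (u = ((⅓)*(-4))*7 = -4/3*7 = -28/3 ≈ -9.3333)
a(M, R) = -18 + R*M² (a(M, R) = M²*R - 18 = R*M² - 18 = -18 + R*M²)
Z(c) = c
k = -25736
k - Z(a(18, u)) = -25736 - (-18 - 28/3*18²) = -25736 - (-18 - 28/3*324) = -25736 - (-18 - 3024) = -25736 - 1*(-3042) = -25736 + 3042 = -22694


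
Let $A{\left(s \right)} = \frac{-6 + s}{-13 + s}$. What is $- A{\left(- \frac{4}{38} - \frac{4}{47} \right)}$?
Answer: $- \frac{5528}{11779} \approx -0.46931$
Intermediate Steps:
$A{\left(s \right)} = \frac{-6 + s}{-13 + s}$
$- A{\left(- \frac{4}{38} - \frac{4}{47} \right)} = - \frac{-6 - \left(\frac{2}{19} + \frac{4}{47}\right)}{-13 - \left(\frac{2}{19} + \frac{4}{47}\right)} = - \frac{-6 - \frac{170}{893}}{-13 - \frac{170}{893}} = - \frac{-5528}{\left(- \frac{11779}{893}\right) 893} = - \frac{\left(-893\right) \left(-5528\right)}{11779 \cdot 893} = \left(-1\right) \frac{5528}{11779} = - \frac{5528}{11779}$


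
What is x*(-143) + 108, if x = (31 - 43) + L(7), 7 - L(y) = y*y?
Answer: 7830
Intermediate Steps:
L(y) = 7 - y² (L(y) = 7 - y*y = 7 - y²)
x = -54 (x = (31 - 43) + (7 - 1*7²) = -12 + (7 - 1*49) = -12 + (7 - 49) = -12 - 42 = -54)
x*(-143) + 108 = -54*(-143) + 108 = 7722 + 108 = 7830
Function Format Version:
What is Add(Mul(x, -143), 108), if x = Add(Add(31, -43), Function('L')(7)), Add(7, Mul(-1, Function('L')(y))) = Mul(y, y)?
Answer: 7830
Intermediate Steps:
Function('L')(y) = Add(7, Mul(-1, Pow(y, 2))) (Function('L')(y) = Add(7, Mul(-1, Mul(y, y))) = Add(7, Mul(-1, Pow(y, 2))))
x = -54 (x = Add(Add(31, -43), Add(7, Mul(-1, Pow(7, 2)))) = Add(-12, Add(7, Mul(-1, 49))) = Add(-12, Add(7, -49)) = Add(-12, -42) = -54)
Add(Mul(x, -143), 108) = Add(Mul(-54, -143), 108) = Add(7722, 108) = 7830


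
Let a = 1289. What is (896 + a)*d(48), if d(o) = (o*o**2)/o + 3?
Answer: 5040795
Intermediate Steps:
d(o) = 3 + o**2 (d(o) = o**3/o + 3 = o**2 + 3 = 3 + o**2)
(896 + a)*d(48) = (896 + 1289)*(3 + 48**2) = 2185*(3 + 2304) = 2185*2307 = 5040795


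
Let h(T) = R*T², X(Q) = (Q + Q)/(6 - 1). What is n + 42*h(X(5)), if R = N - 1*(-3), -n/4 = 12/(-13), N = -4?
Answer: -2136/13 ≈ -164.31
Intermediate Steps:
n = 48/13 (n = -48/(-13) = -48*(-1)/13 = -4*(-12/13) = 48/13 ≈ 3.6923)
X(Q) = 2*Q/5 (X(Q) = (2*Q)/5 = (2*Q)*(⅕) = 2*Q/5)
R = -1 (R = -4 - 1*(-3) = -4 + 3 = -1)
h(T) = -T²
n + 42*h(X(5)) = 48/13 + 42*(-((⅖)*5)²) = 48/13 + 42*(-1*2²) = 48/13 + 42*(-1*4) = 48/13 + 42*(-4) = 48/13 - 168 = -2136/13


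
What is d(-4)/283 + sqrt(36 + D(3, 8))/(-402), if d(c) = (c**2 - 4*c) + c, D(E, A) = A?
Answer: 28/283 - sqrt(11)/201 ≈ 0.082439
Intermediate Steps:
d(c) = c**2 - 3*c
d(-4)/283 + sqrt(36 + D(3, 8))/(-402) = -4*(-3 - 4)/283 + sqrt(36 + 8)/(-402) = -4*(-7)*(1/283) + sqrt(44)*(-1/402) = 28*(1/283) + (2*sqrt(11))*(-1/402) = 28/283 - sqrt(11)/201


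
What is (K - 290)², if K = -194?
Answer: 234256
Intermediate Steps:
(K - 290)² = (-194 - 290)² = (-484)² = 234256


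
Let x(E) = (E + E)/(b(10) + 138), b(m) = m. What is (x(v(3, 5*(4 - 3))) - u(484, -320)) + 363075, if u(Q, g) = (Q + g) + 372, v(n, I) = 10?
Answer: 13413948/37 ≈ 3.6254e+5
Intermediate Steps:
x(E) = E/74 (x(E) = (E + E)/(10 + 138) = (2*E)/148 = (2*E)*(1/148) = E/74)
u(Q, g) = 372 + Q + g
(x(v(3, 5*(4 - 3))) - u(484, -320)) + 363075 = ((1/74)*10 - (372 + 484 - 320)) + 363075 = (5/37 - 1*536) + 363075 = (5/37 - 536) + 363075 = -19827/37 + 363075 = 13413948/37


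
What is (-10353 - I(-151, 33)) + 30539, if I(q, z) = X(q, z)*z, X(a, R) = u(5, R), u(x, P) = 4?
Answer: 20054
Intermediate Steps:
X(a, R) = 4
I(q, z) = 4*z
(-10353 - I(-151, 33)) + 30539 = (-10353 - 4*33) + 30539 = (-10353 - 1*132) + 30539 = (-10353 - 132) + 30539 = -10485 + 30539 = 20054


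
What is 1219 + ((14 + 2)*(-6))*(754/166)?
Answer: 64985/83 ≈ 782.95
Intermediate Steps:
1219 + ((14 + 2)*(-6))*(754/166) = 1219 + (16*(-6))*(754*(1/166)) = 1219 - 96*377/83 = 1219 - 36192/83 = 64985/83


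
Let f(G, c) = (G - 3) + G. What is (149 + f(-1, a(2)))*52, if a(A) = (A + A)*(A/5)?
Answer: 7488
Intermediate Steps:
a(A) = 2*A²/5 (a(A) = (2*A)*(A*(⅕)) = (2*A)*(A/5) = 2*A²/5)
f(G, c) = -3 + 2*G (f(G, c) = (-3 + G) + G = -3 + 2*G)
(149 + f(-1, a(2)))*52 = (149 + (-3 + 2*(-1)))*52 = (149 + (-3 - 2))*52 = (149 - 5)*52 = 144*52 = 7488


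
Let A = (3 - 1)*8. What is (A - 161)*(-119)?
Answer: 17255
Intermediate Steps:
A = 16 (A = 2*8 = 16)
(A - 161)*(-119) = (16 - 161)*(-119) = -145*(-119) = 17255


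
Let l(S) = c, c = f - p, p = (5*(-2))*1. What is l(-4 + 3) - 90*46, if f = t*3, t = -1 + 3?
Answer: -4124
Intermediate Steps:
t = 2
p = -10 (p = -10*1 = -10)
f = 6 (f = 2*3 = 6)
c = 16 (c = 6 - 1*(-10) = 6 + 10 = 16)
l(S) = 16
l(-4 + 3) - 90*46 = 16 - 90*46 = 16 - 4140 = -4124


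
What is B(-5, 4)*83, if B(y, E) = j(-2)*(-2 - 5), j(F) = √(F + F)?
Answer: -1162*I ≈ -1162.0*I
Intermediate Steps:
j(F) = √2*√F (j(F) = √(2*F) = √2*√F)
B(y, E) = -14*I (B(y, E) = (√2*√(-2))*(-2 - 5) = (√2*(I*√2))*(-7) = (2*I)*(-7) = -14*I)
B(-5, 4)*83 = -14*I*83 = -1162*I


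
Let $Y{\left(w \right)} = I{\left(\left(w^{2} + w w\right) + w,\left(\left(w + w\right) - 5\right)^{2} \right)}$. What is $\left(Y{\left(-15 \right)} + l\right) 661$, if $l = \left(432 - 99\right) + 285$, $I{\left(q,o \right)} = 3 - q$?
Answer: $122946$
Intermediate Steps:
$l = 618$ ($l = 333 + 285 = 618$)
$Y{\left(w \right)} = 3 - w - 2 w^{2}$ ($Y{\left(w \right)} = 3 - \left(\left(w^{2} + w w\right) + w\right) = 3 - \left(\left(w^{2} + w^{2}\right) + w\right) = 3 - \left(2 w^{2} + w\right) = 3 - \left(w + 2 w^{2}\right) = 3 - w - 2 w^{2}$)
$\left(Y{\left(-15 \right)} + l\right) 661 = \left(\left(3 - - 15 \left(1 + 2 \left(-15\right)\right)\right) + 618\right) 661 = \left(\left(3 - - 15 \left(1 - 30\right)\right) + 618\right) 661 = \left(\left(3 - \left(-15\right) \left(-29\right)\right) + 618\right) 661 = \left(\left(3 - 435\right) + 618\right) 661 = \left(-432 + 618\right) 661 = 186 \cdot 661 = 122946$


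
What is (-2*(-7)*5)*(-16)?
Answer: -1120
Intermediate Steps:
(-2*(-7)*5)*(-16) = (14*5)*(-16) = 70*(-16) = -1120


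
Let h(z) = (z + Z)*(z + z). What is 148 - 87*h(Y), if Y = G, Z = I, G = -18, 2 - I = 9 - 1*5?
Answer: -62492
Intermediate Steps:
I = -2 (I = 2 - (9 - 1*5) = 2 - (9 - 5) = 2 - 1*4 = 2 - 4 = -2)
Z = -2
Y = -18
h(z) = 2*z*(-2 + z) (h(z) = (z - 2)*(z + z) = (-2 + z)*(2*z) = 2*z*(-2 + z))
148 - 87*h(Y) = 148 - 174*(-18)*(-2 - 18) = 148 - 174*(-18)*(-20) = 148 - 87*720 = 148 - 62640 = -62492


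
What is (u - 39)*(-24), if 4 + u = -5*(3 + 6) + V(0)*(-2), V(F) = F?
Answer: 2112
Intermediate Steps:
u = -49 (u = -4 + (-5*(3 + 6) + 0*(-2)) = -4 + (-5*9 + 0) = -4 + (-45 + 0) = -4 - 45 = -49)
(u - 39)*(-24) = (-49 - 39)*(-24) = -88*(-24) = 2112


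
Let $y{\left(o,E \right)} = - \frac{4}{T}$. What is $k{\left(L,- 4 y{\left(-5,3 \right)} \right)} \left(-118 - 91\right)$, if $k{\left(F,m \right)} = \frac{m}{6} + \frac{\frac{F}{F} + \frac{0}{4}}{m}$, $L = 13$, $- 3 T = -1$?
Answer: $- \frac{80465}{48} \approx -1676.4$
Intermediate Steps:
$T = \frac{1}{3}$ ($T = \left(- \frac{1}{3}\right) \left(-1\right) = \frac{1}{3} \approx 0.33333$)
$y{\left(o,E \right)} = -12$ ($y{\left(o,E \right)} = - 4 \frac{1}{\frac{1}{3}} = \left(-4\right) 3 = -12$)
$k{\left(F,m \right)} = \frac{1}{m} + \frac{m}{6}$ ($k{\left(F,m \right)} = m \frac{1}{6} + \frac{1 + 0 \cdot \frac{1}{4}}{m} = \frac{m}{6} + \frac{1 + 0}{m} = \frac{m}{6} + 1 \frac{1}{m} = \frac{m}{6} + \frac{1}{m} = \frac{1}{m} + \frac{m}{6}$)
$k{\left(L,- 4 y{\left(-5,3 \right)} \right)} \left(-118 - 91\right) = \left(\frac{1}{\left(-4\right) \left(-12\right)} + \frac{\left(-4\right) \left(-12\right)}{6}\right) \left(-118 - 91\right) = \left(\frac{1}{48} + \frac{1}{6} \cdot 48\right) \left(-209\right) = \left(\frac{1}{48} + 8\right) \left(-209\right) = \frac{385}{48} \left(-209\right) = - \frac{80465}{48}$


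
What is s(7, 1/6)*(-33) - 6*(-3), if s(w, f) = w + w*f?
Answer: -503/2 ≈ -251.50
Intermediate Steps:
s(w, f) = w + f*w
s(7, 1/6)*(-33) - 6*(-3) = (7*(1 + 1/6))*(-33) - 6*(-3) = (7*(1 + 1*(⅙)))*(-33) + 18 = (7*(1 + ⅙))*(-33) + 18 = (7*(7/6))*(-33) + 18 = (49/6)*(-33) + 18 = -539/2 + 18 = -503/2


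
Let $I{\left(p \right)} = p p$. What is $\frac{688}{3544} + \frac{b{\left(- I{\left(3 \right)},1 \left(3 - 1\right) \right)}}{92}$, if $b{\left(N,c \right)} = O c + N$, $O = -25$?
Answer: $- \frac{18225}{40756} \approx -0.44717$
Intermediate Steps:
$I{\left(p \right)} = p^{2}$
$b{\left(N,c \right)} = N - 25 c$ ($b{\left(N,c \right)} = - 25 c + N = N - 25 c$)
$\frac{688}{3544} + \frac{b{\left(- I{\left(3 \right)},1 \left(3 - 1\right) \right)}}{92} = \frac{688}{3544} + \frac{- 3^{2} - 25 \cdot 1 \left(3 - 1\right)}{92} = 688 \cdot \frac{1}{3544} + \left(\left(-1\right) 9 - 25 \cdot 1 \cdot 2\right) \frac{1}{92} = \frac{86}{443} + \left(-9 - 50\right) \frac{1}{92} = \frac{86}{443} - \frac{59}{92} = - \frac{18225}{40756}$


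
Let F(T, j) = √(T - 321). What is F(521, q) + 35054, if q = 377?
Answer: 35054 + 10*√2 ≈ 35068.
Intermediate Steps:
F(T, j) = √(-321 + T)
F(521, q) + 35054 = √(-321 + 521) + 35054 = √200 + 35054 = 10*√2 + 35054 = 35054 + 10*√2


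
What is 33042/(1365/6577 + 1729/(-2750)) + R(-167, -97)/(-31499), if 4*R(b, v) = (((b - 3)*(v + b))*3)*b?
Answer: -1444745075121480/18458130509 ≈ -78272.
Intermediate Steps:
R(b, v) = 3*b*(-3 + b)*(b + v)/4 (R(b, v) = ((((b - 3)*(v + b))*3)*b)/4 = ((((-3 + b)*(b + v))*3)*b)/4 = ((3*(-3 + b)*(b + v))*b)/4 = (3*b*(-3 + b)*(b + v))/4 = 3*b*(-3 + b)*(b + v)/4)
33042/(1365/6577 + 1729/(-2750)) + R(-167, -97)/(-31499) = 33042/(1365/6577 + 1729/(-2750)) + ((3/4)*(-167)*((-167)**2 - 3*(-167) - 3*(-97) - 167*(-97)))/(-31499) = 33042/(1365*(1/6577) + 1729*(-1/2750)) + ((3/4)*(-167)*(27889 + 501 + 291 + 16199))*(-1/31499) = 33042/(1365/6577 - 1729/2750) + ((3/4)*(-167)*44880)*(-1/31499) = 33042/(-7617883/18086750) - 5621220*(-1/31499) = 33042*(-18086750/7617883) + 5621220/31499 = -597622393500/7617883 + 5621220/31499 = -1444745075121480/18458130509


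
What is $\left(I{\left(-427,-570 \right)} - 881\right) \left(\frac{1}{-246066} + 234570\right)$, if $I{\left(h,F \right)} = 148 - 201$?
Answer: $- \frac{26955100656073}{123033} \approx -2.1909 \cdot 10^{8}$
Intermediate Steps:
$I{\left(h,F \right)} = -53$
$\left(I{\left(-427,-570 \right)} - 881\right) \left(\frac{1}{-246066} + 234570\right) = \left(-53 - 881\right) \left(\frac{1}{-246066} + 234570\right) = - 934 \left(- \frac{1}{246066} + 234570\right) = \left(-934\right) \frac{57719701619}{246066} = - \frac{26955100656073}{123033}$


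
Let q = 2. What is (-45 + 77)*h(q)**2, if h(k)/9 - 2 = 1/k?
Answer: 16200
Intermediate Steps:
h(k) = 18 + 9/k (h(k) = 18 + 9*(1/k) = 18 + 9/k)
(-45 + 77)*h(q)**2 = (-45 + 77)*(18 + 9/2)**2 = 32*(18 + 9*(1/2))**2 = 32*(18 + 9/2)**2 = 32*(45/2)**2 = 32*(2025/4) = 16200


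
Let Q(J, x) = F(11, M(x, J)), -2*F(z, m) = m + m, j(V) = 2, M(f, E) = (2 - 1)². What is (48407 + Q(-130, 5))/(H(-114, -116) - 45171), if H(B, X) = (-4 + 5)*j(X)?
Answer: -48406/45169 ≈ -1.0717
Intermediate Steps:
M(f, E) = 1 (M(f, E) = 1² = 1)
F(z, m) = -m (F(z, m) = -(m + m)/2 = -m)
Q(J, x) = -1 (Q(J, x) = -1*1 = -1)
H(B, X) = 2 (H(B, X) = (-4 + 5)*2 = 1*2 = 2)
(48407 + Q(-130, 5))/(H(-114, -116) - 45171) = (48407 - 1)/(2 - 45171) = 48406/(-45169) = 48406*(-1/45169) = -48406/45169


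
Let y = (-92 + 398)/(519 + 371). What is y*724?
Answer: 110772/445 ≈ 248.93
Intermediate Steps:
y = 153/445 (y = 306/890 = 306*(1/890) = 153/445 ≈ 0.34382)
y*724 = (153/445)*724 = 110772/445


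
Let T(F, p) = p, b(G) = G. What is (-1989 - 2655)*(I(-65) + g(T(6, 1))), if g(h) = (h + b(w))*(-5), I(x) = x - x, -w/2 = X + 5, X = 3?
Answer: -348300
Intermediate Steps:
w = -16 (w = -2*(3 + 5) = -2*8 = -16)
I(x) = 0
g(h) = 80 - 5*h (g(h) = (h - 16)*(-5) = (-16 + h)*(-5) = 80 - 5*h)
(-1989 - 2655)*(I(-65) + g(T(6, 1))) = (-1989 - 2655)*(0 + (80 - 5*1)) = -4644*(0 + (80 - 5)) = -4644*(0 + 75) = -4644*75 = -348300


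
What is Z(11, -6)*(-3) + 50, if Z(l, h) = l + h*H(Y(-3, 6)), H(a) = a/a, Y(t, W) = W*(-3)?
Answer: 35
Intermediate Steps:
Y(t, W) = -3*W
H(a) = 1
Z(l, h) = h + l (Z(l, h) = l + h*1 = l + h = h + l)
Z(11, -6)*(-3) + 50 = (-6 + 11)*(-3) + 50 = 5*(-3) + 50 = -15 + 50 = 35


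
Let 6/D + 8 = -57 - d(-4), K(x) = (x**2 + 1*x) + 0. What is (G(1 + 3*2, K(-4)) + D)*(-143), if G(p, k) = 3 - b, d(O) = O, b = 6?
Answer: 27027/61 ≈ 443.07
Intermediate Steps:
K(x) = x + x**2 (K(x) = (x**2 + x) + 0 = (x + x**2) + 0 = x + x**2)
D = -6/61 (D = 6/(-8 + (-57 - 1*(-4))) = 6/(-8 + (-57 + 4)) = 6/(-8 - 53) = 6/(-61) = 6*(-1/61) = -6/61 ≈ -0.098361)
G(p, k) = -3 (G(p, k) = 3 - 1*6 = 3 - 6 = -3)
(G(1 + 3*2, K(-4)) + D)*(-143) = (-3 - 6/61)*(-143) = -189/61*(-143) = 27027/61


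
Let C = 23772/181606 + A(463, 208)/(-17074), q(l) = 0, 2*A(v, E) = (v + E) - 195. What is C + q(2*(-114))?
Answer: 90665225/775185211 ≈ 0.11696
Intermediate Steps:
A(v, E) = -195/2 + E/2 + v/2 (A(v, E) = ((v + E) - 195)/2 = ((E + v) - 195)/2 = (-195 + E + v)/2 = -195/2 + E/2 + v/2)
C = 90665225/775185211 (C = 23772/181606 + (-195/2 + (½)*208 + (½)*463)/(-17074) = 23772*(1/181606) + (-195/2 + 104 + 463/2)*(-1/17074) = 11886/90803 + 238*(-1/17074) = 11886/90803 - 119/8537 = 90665225/775185211 ≈ 0.11696)
C + q(2*(-114)) = 90665225/775185211 + 0 = 90665225/775185211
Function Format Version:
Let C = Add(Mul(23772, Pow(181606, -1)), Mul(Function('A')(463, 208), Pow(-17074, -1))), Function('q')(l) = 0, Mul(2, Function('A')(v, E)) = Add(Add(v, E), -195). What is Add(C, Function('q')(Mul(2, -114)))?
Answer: Rational(90665225, 775185211) ≈ 0.11696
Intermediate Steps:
Function('A')(v, E) = Add(Rational(-195, 2), Mul(Rational(1, 2), E), Mul(Rational(1, 2), v)) (Function('A')(v, E) = Mul(Rational(1, 2), Add(Add(v, E), -195)) = Mul(Rational(1, 2), Add(Add(E, v), -195)) = Mul(Rational(1, 2), Add(-195, E, v)) = Add(Rational(-195, 2), Mul(Rational(1, 2), E), Mul(Rational(1, 2), v)))
C = Rational(90665225, 775185211) (C = Add(Mul(23772, Pow(181606, -1)), Mul(Add(Rational(-195, 2), Mul(Rational(1, 2), 208), Mul(Rational(1, 2), 463)), Pow(-17074, -1))) = Add(Mul(23772, Rational(1, 181606)), Mul(Add(Rational(-195, 2), 104, Rational(463, 2)), Rational(-1, 17074))) = Add(Rational(11886, 90803), Mul(238, Rational(-1, 17074))) = Add(Rational(11886, 90803), Rational(-119, 8537)) = Rational(90665225, 775185211) ≈ 0.11696)
Add(C, Function('q')(Mul(2, -114))) = Add(Rational(90665225, 775185211), 0) = Rational(90665225, 775185211)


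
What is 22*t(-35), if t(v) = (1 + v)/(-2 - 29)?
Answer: 748/31 ≈ 24.129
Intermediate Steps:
t(v) = -1/31 - v/31 (t(v) = (1 + v)/(-31) = (1 + v)*(-1/31) = -1/31 - v/31)
22*t(-35) = 22*(-1/31 - 1/31*(-35)) = 22*(-1/31 + 35/31) = 22*(34/31) = 748/31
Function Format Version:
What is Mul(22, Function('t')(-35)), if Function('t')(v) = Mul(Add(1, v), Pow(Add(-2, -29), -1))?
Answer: Rational(748, 31) ≈ 24.129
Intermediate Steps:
Function('t')(v) = Add(Rational(-1, 31), Mul(Rational(-1, 31), v)) (Function('t')(v) = Mul(Add(1, v), Pow(-31, -1)) = Mul(Add(1, v), Rational(-1, 31)) = Add(Rational(-1, 31), Mul(Rational(-1, 31), v)))
Mul(22, Function('t')(-35)) = Mul(22, Add(Rational(-1, 31), Mul(Rational(-1, 31), -35))) = Mul(22, Add(Rational(-1, 31), Rational(35, 31))) = Mul(22, Rational(34, 31)) = Rational(748, 31)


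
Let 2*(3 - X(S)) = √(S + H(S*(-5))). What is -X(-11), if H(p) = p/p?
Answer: -3 + I*√10/2 ≈ -3.0 + 1.5811*I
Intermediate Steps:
H(p) = 1
X(S) = 3 - √(1 + S)/2 (X(S) = 3 - √(S + 1)/2 = 3 - √(1 + S)/2)
-X(-11) = -(3 - √(1 - 11)/2) = -(3 - I*√10/2) = -3 + I*√10/2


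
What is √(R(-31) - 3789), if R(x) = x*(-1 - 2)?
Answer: 4*I*√231 ≈ 60.795*I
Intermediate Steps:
R(x) = -3*x (R(x) = x*(-3) = -3*x)
√(R(-31) - 3789) = √(-3*(-31) - 3789) = √(93 - 3789) = √(-3696) = 4*I*√231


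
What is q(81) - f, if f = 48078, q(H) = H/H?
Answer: -48077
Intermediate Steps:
q(H) = 1
q(81) - f = 1 - 1*48078 = 1 - 48078 = -48077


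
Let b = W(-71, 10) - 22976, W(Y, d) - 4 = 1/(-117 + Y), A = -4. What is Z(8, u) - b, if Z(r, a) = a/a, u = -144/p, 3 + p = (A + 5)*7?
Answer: 4318925/188 ≈ 22973.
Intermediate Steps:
p = 4 (p = -3 + (-4 + 5)*7 = -3 + 1*7 = -3 + 7 = 4)
W(Y, d) = 4 + 1/(-117 + Y)
u = -36 (u = -144/4 = -144*1/4 = -36)
Z(r, a) = 1
b = -4318737/188 (b = (-467 + 4*(-71))/(-117 - 71) - 22976 = (-467 - 284)/(-188) - 22976 = -1/188*(-751) - 22976 = 751/188 - 22976 = -4318737/188 ≈ -22972.)
Z(8, u) - b = 1 - 1*(-4318737/188) = 1 + 4318737/188 = 4318925/188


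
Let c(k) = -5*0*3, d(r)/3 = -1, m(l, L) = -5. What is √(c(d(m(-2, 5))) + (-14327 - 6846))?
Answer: I*√21173 ≈ 145.51*I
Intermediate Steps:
d(r) = -3 (d(r) = 3*(-1) = -3)
c(k) = 0 (c(k) = 0*3 = 0)
√(c(d(m(-2, 5))) + (-14327 - 6846)) = √(0 + (-14327 - 6846)) = √(0 - 21173) = √(-21173) = I*√21173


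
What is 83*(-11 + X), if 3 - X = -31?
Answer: 1909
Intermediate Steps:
X = 34 (X = 3 - 1*(-31) = 3 + 31 = 34)
83*(-11 + X) = 83*(-11 + 34) = 83*23 = 1909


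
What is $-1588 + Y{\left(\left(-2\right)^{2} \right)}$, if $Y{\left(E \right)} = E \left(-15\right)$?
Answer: $-1648$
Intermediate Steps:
$Y{\left(E \right)} = - 15 E$
$-1588 + Y{\left(\left(-2\right)^{2} \right)} = -1588 - 15 \left(-2\right)^{2} = -1588 - 60 = -1648$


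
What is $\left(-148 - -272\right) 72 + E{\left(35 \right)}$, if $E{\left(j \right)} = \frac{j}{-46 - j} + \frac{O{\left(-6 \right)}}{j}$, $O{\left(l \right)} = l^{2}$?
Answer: $\frac{25312571}{2835} \approx 8928.6$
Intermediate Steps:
$E{\left(j \right)} = \frac{36}{j} + \frac{j}{-46 - j}$ ($E{\left(j \right)} = \frac{j}{-46 - j} + \frac{\left(-6\right)^{2}}{j} = \frac{j}{-46 - j} + \frac{36}{j} = \frac{36}{j} + \frac{j}{-46 - j}$)
$\left(-148 - -272\right) 72 + E{\left(35 \right)} = \left(-148 - -272\right) 72 + \frac{1656 - 35^{2} + 36 \cdot 35}{35 \left(46 + 35\right)} = \left(-148 + 272\right) 72 + \frac{1656 - 1225 + 1260}{35 \cdot 81} = 124 \cdot 72 + \frac{1}{35} \cdot \frac{1}{81} \left(1656 - 1225 + 1260\right) = 8928 + \frac{1}{35} \cdot \frac{1}{81} \cdot 1691 = 8928 + \frac{1691}{2835} = \frac{25312571}{2835}$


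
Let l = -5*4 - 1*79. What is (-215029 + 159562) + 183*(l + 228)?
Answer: -31860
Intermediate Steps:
l = -99 (l = -20 - 79 = -99)
(-215029 + 159562) + 183*(l + 228) = (-215029 + 159562) + 183*(-99 + 228) = -55467 + 183*129 = -55467 + 23607 = -31860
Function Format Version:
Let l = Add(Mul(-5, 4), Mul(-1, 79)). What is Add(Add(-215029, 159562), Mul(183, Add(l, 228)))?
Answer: -31860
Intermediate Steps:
l = -99 (l = Add(-20, -79) = -99)
Add(Add(-215029, 159562), Mul(183, Add(l, 228))) = Add(Add(-215029, 159562), Mul(183, Add(-99, 228))) = Add(-55467, Mul(183, 129)) = Add(-55467, 23607) = -31860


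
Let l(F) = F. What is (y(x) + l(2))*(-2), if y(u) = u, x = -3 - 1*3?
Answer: 8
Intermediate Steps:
x = -6 (x = -3 - 3 = -6)
(y(x) + l(2))*(-2) = (-6 + 2)*(-2) = -4*(-2) = 8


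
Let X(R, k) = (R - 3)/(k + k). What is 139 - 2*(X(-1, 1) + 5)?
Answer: 133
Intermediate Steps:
X(R, k) = (-3 + R)/(2*k) (X(R, k) = (-3 + R)/((2*k)) = (-3 + R)*(1/(2*k)) = (-3 + R)/(2*k))
139 - 2*(X(-1, 1) + 5) = 139 - 2*((½)*(-3 - 1)/1 + 5) = 139 - 2*((½)*1*(-4) + 5) = 139 - 2*(-2 + 5) = 139 - 2*3 = 139 - 1*6 = 139 - 6 = 133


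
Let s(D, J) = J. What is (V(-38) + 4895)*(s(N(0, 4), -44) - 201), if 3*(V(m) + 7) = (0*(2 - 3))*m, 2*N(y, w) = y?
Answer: -1197560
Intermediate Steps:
N(y, w) = y/2
V(m) = -7 (V(m) = -7 + ((0*(2 - 3))*m)/3 = -7 + ((0*(-1))*m)/3 = -7 + (0*m)/3 = -7 + (⅓)*0 = -7 + 0 = -7)
(V(-38) + 4895)*(s(N(0, 4), -44) - 201) = (-7 + 4895)*(-44 - 201) = 4888*(-245) = -1197560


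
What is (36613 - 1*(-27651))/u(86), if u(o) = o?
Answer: 32132/43 ≈ 747.26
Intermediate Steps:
(36613 - 1*(-27651))/u(86) = (36613 - 1*(-27651))/86 = (36613 + 27651)*(1/86) = 64264*(1/86) = 32132/43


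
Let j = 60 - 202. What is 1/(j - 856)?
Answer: -1/998 ≈ -0.0010020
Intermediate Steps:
j = -142
1/(j - 856) = 1/(-142 - 856) = 1/(-998) = -1/998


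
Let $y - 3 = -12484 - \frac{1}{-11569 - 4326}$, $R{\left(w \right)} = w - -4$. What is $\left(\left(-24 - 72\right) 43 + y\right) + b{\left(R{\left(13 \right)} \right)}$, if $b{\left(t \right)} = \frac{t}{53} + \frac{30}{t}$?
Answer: $- \frac{13990245997}{842435} \approx -16607.0$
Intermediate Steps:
$R{\left(w \right)} = 4 + w$ ($R{\left(w \right)} = w + 4 = 4 + w$)
$b{\left(t \right)} = \frac{30}{t} + \frac{t}{53}$ ($b{\left(t \right)} = t \frac{1}{53} + \frac{30}{t} = \frac{t}{53} + \frac{30}{t} = \frac{30}{t} + \frac{t}{53}$)
$y = - \frac{198385494}{15895}$ ($y = 3 - \left(12484 + \frac{1}{-11569 - 4326}\right) = 3 - \frac{198433179}{15895} = - \frac{198385494}{15895} \approx -12481.0$)
$\left(\left(-24 - 72\right) 43 + y\right) + b{\left(R{\left(13 \right)} \right)} = \left(\left(-24 - 72\right) 43 - \frac{198385494}{15895}\right) + \left(\frac{30}{4 + 13} + \frac{4 + 13}{53}\right) = \left(\left(-96\right) 43 - \frac{198385494}{15895}\right) + \left(\frac{30}{17} + \frac{1}{53} \cdot 17\right) = \left(-4128 - \frac{198385494}{15895}\right) + \left(30 \cdot \frac{1}{17} + \frac{17}{53}\right) = - \frac{264000054}{15895} + \left(\frac{30}{17} + \frac{17}{53}\right) = - \frac{264000054}{15895} + \frac{1879}{901} = - \frac{13990245997}{842435}$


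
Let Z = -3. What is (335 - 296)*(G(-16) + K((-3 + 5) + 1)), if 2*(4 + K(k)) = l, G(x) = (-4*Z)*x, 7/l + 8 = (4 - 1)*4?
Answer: -60879/8 ≈ -7609.9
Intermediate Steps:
l = 7/4 (l = 7/(-8 + (4 - 1)*4) = 7/(-8 + 3*4) = 7/(-8 + 12) = 7/4 ≈ 1.7500)
G(x) = 12*x (G(x) = (-4*(-3))*x = 12*x)
K(k) = -25/8 (K(k) = -4 + (½)*(7/4) = -4 + 7/8 = -25/8)
(335 - 296)*(G(-16) + K((-3 + 5) + 1)) = (335 - 296)*(12*(-16) - 25/8) = 39*(-192 - 25/8) = 39*(-1561/8) = -60879/8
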